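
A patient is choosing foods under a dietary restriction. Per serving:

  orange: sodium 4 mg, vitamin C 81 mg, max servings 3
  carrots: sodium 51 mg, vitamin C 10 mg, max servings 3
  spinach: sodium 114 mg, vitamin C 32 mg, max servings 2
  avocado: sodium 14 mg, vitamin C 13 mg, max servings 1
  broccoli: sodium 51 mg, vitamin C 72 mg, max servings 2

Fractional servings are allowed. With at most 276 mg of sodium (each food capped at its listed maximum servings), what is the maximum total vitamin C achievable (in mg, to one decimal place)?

Vitamin C per mg sodium: orange 20.25, broccoli 1.412, avocado 0.9286, spinach 0.2807, carrots 0.1961.
Take 3 servings of orange: uses 12 mg sodium, +243.0 mg vitamin C (running total 243.0 mg).
Take 2 servings of broccoli: uses 102 mg sodium, +144.0 mg vitamin C (running total 387.0 mg).
Take 1 serving of avocado: uses 14 mg sodium, +13.0 mg vitamin C (running total 400.0 mg).
Take 1.298 servings of spinach: uses 148 mg sodium, +41.5 mg vitamin C (running total 441.5 mg).
Filling greedily by vitamin C-per-mg sodium is optimal for one linear limit, giving 441.5 mg.

441.5 mg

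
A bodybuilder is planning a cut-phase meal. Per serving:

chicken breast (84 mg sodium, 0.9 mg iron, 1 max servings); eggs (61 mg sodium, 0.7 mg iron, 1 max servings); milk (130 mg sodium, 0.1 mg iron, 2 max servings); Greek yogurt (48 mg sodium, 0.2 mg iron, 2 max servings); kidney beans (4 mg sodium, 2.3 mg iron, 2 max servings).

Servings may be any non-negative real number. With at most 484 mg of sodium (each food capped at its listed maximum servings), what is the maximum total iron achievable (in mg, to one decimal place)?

6.8 mg

Iron per mg sodium: kidney beans 0.575, eggs 0.01148, chicken breast 0.01071, Greek yogurt 0.004167, milk 0.0007692.
Take 2 servings of kidney beans: uses 8 mg sodium, +4.6 mg iron (running total 4.6 mg).
Take 1 serving of eggs: uses 61 mg sodium, +0.7 mg iron (running total 5.3 mg).
Take 1 serving of chicken breast: uses 84 mg sodium, +0.9 mg iron (running total 6.2 mg).
Take 2 servings of Greek yogurt: uses 96 mg sodium, +0.4 mg iron (running total 6.6 mg).
Take 1.808 servings of milk: uses 235 mg sodium, +0.2 mg iron (running total 6.8 mg).
Greedy by best ratio exhausts the sodium allowance optimally: 6.8 mg.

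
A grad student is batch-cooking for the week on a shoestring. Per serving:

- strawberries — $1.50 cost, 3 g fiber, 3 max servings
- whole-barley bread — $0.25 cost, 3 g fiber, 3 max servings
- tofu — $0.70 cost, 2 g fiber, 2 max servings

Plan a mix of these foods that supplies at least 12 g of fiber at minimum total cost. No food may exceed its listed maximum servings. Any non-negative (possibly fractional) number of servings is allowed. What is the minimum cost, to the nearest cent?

$1.80

Cost per g of fiber: whole-barley bread $0.0833, tofu $0.3500, strawberries $0.5000.
Take 3 servings of whole-barley bread: +9.0 g fiber for $0.75 (total $0.75, still need 3.0 g).
Take 1.5 servings of tofu: +3.0 g fiber for $1.05 (total $1.80, still need 0.0 g).
Filling from the cheapest source first is optimal under one linear minimum: $1.80.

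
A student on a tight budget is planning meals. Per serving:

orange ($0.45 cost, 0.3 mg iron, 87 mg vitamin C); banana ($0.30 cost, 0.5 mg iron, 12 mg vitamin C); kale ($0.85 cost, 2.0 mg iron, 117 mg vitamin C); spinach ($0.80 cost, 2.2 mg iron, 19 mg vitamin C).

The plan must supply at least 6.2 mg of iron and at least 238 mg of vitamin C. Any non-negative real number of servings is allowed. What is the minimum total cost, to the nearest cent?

The cheapest plan sits at a corner of the feasible region — with two constraints it uses at most two foods.
orange only: max(6.2/0.3, 238/87) = 20.67 servings → $9.30.
banana only: max(6.2/0.5, 238/12) = 19.83 servings → $5.95.
kale only: max(6.2/2.0, 238/117) = 3.1 servings → $2.63.
spinach only: max(6.2/2.2, 238/19) = 12.53 servings → $10.02.
orange + banana with both tight: 1.118 servings and 11.73 servings → $4.02.
orange + kale with both targets exact would need a negative amount; discard.
orange + spinach with both tight: 2.185 servings and 2.52 servings → $3.00.
banana + kale with both tight: 7.229 servings and 1.293 servings → $3.27.
banana + spinach: intersection lies outside the first quadrant.
kale + spinach with both tight: 1.85 servings and 1.137 servings → $2.48.
The minimum over all feasible corners is $2.48.

$2.48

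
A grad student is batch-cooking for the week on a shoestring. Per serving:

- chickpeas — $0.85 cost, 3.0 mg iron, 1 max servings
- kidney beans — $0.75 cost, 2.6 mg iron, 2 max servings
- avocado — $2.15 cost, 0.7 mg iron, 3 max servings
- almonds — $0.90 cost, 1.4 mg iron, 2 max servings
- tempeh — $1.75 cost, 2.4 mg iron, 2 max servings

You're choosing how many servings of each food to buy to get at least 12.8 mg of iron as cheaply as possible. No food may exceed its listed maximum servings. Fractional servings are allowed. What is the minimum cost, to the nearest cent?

$5.46

Cost per mg of iron: chickpeas $0.2833, kidney beans $0.2885, almonds $0.6429, tempeh $0.7292, avocado $3.0714.
Take 1 serving of chickpeas: +3.0 mg iron for $0.85 (total $0.85, still need 9.8 mg).
Take 2 servings of kidney beans: +5.2 mg iron for $1.50 (total $2.35, still need 4.6 mg).
Take 2 servings of almonds: +2.8 mg iron for $1.80 (total $4.15, still need 1.8 mg).
Take 0.75 servings of tempeh: +1.8 mg iron for $1.31 (total $5.46, still need 0.0 mg).
Greedy by cheapest-per-mg is optimal for a single linear constraint, so the minimum cost is $5.46.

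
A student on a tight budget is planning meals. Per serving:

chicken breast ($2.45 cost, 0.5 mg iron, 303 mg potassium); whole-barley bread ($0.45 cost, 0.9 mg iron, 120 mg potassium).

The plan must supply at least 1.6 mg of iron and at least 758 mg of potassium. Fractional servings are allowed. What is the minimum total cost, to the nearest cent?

Compare the cost at each extreme point of the feasible region.
chicken breast only: max(1.6/0.5, 758/303) = 3.2 servings → $7.84.
whole-barley bread only: max(1.6/0.9, 758/120) = 6.317 servings → $2.84.
chicken breast + whole-barley bread with both tight: 2.305 servings and 0.4974 servings → $5.87.
The minimum over all feasible corners is $2.84.

$2.84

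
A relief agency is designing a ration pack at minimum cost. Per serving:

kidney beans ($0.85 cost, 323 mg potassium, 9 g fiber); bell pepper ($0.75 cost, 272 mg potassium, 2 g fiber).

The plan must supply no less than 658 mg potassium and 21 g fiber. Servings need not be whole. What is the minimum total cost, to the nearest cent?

$1.98

With two linear requirements the optimum uses one or two foods; enumerate the corners.
kidney beans only: max(658/323, 21/9) = 2.333 servings → $1.98.
bell pepper only: max(658/272, 21/2) = 10.5 servings → $7.88.
kidney beans + bell pepper: the both-tight solution has a negative serving — not a feasible corner.
So the least-cost plan costs $1.98.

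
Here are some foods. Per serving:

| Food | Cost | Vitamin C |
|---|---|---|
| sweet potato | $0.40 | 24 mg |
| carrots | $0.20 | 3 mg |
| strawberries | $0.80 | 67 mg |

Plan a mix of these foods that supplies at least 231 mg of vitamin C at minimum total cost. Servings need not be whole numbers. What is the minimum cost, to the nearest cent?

$2.76

Cost per mg of vitamin C: strawberries $0.0119, sweet potato $0.0167, carrots $0.0667.
With no serving limits, use only strawberries: 231 mg / 67 mg = 3.448 servings × $0.80 = $2.76.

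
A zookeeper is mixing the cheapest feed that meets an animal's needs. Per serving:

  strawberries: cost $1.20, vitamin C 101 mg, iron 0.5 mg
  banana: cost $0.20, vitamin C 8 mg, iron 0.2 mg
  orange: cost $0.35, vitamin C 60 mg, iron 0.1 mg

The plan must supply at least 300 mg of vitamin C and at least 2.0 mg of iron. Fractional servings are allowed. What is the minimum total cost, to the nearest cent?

$2.98

Check every corner: each single food scaled to meet both minima, and each pair solved so both constraints bind.
strawberries only: max(300/101, 2.0/0.5) = 4 servings → $4.80.
banana only: max(300/8, 2.0/0.2) = 37.5 servings → $7.50.
orange only: max(300/60, 2.0/0.1) = 20 servings → $7.00.
strawberries + banana with both tight: 2.716 servings and 3.21 servings → $3.90.
strawberries + orange with both targets exact would need a negative amount; discard.
banana + orange with both tight: 8.036 servings and 3.929 servings → $2.98.
Cheapest feasible corner: $2.98.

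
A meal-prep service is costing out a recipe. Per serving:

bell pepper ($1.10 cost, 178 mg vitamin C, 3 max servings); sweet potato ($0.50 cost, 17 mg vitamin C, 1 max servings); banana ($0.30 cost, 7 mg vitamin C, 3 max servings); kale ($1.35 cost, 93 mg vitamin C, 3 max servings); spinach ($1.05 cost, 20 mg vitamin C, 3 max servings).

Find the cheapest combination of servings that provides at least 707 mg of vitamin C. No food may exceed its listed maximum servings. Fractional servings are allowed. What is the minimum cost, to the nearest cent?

$5.81

Cost per mg of vitamin C: bell pepper $0.0062, kale $0.0145, sweet potato $0.0294, banana $0.0429, spinach $0.0525.
Take 3 servings of bell pepper: +534.0 mg vitamin C for $3.30 (total $3.30, still need 173.0 mg).
Take 1.86 servings of kale: +173.0 mg vitamin C for $2.51 (total $5.81, still need 0.0 mg).
Filling from the cheapest source first is optimal under one linear minimum: $5.81.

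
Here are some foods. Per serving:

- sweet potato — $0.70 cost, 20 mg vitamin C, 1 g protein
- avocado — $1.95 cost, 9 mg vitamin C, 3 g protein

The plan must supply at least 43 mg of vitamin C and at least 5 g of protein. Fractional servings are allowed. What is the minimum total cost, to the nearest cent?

$3.33

sweet potato only: max(43/20, 5/1) = 5 servings → $3.50.
avocado only: max(43/9, 5/3) = 4.778 servings → $9.32.
sweet potato + avocado with both tight: 1.647 servings and 1.118 servings → $3.33.
So the least-cost plan costs $3.33.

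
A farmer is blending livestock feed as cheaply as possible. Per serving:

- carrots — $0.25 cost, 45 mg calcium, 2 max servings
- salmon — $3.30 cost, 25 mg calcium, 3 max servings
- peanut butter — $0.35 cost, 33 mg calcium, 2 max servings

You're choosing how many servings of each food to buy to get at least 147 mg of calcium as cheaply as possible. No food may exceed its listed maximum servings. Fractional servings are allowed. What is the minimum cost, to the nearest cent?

Cost per mg of calcium: carrots $0.0056, peanut butter $0.0106, salmon $0.1320.
Take 2 servings of carrots: +90.0 mg calcium for $0.50 (total $0.50, still need 57.0 mg).
Take 1.727 servings of peanut butter: +57.0 mg calcium for $0.60 (total $1.10, still need 0.0 mg).
Filling from the cheapest source first is optimal under one linear minimum: $1.10.

$1.10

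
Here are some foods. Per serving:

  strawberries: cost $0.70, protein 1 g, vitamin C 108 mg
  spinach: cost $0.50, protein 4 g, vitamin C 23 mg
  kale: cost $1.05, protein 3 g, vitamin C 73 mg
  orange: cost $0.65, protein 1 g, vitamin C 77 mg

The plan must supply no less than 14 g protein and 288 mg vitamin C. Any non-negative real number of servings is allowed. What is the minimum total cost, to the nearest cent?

$2.92

strawberries only: max(14/1, 288/108) = 14 servings → $9.80.
spinach only: max(14/4, 288/23) = 12.52 servings → $6.26.
kale only: max(14/3, 288/73) = 4.667 servings → $4.90.
orange only: max(14/1, 288/77) = 14 servings → $9.10.
strawberries + spinach with both tight: 2.029 servings and 2.993 servings → $2.92.
strawberries + kale with both targets exact would need a negative amount; discard.
strawberries + orange: the both-tight solution has a negative serving — not a feasible corner.
spinach + kale with both tight: 0.7085 servings and 3.722 servings → $4.26.
spinach + orange with both tight: 2.772 servings and 2.912 servings → $3.28.
kale + orange: the both-tight solution has a negative serving — not a feasible corner.
So the least-cost plan costs $2.92.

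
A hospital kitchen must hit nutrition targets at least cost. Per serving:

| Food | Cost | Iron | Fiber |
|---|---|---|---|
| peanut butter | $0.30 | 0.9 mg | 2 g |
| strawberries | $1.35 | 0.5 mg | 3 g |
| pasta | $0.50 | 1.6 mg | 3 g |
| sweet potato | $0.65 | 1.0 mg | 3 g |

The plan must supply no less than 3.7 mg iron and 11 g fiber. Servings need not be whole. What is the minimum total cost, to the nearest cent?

The cheapest plan sits at a corner of the feasible region — with two constraints it uses at most two foods.
peanut butter only: max(3.7/0.9, 11/2) = 5.5 servings → $1.65.
strawberries only: max(3.7/0.5, 11/3) = 7.4 servings → $9.99.
pasta only: max(3.7/1.6, 11/3) = 3.667 servings → $1.83.
sweet potato only: max(3.7/1.0, 11/3) = 3.7 servings → $2.40.
peanut butter + strawberries with both tight: 3.294 servings and 1.471 servings → $2.97.
peanut butter + pasta: the both-tight solution has a negative serving — not a feasible corner.
peanut butter + sweet potato with both tight: 0.1429 servings and 3.571 servings → $2.36.
strawberries + pasta with both tight: 1.97 servings and 1.697 servings → $3.51.
strawberries + sweet potato with both targets exact would need a negative amount; discard.
pasta + sweet potato with both tight: 0.05556 servings and 3.611 servings → $2.38.
So the least-cost plan costs $1.65.

$1.65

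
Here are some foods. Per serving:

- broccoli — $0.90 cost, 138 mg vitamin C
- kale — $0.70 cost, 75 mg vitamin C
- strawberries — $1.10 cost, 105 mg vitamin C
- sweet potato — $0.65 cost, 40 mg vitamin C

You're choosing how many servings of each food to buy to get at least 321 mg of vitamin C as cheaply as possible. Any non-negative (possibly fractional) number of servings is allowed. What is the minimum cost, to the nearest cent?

Cost per mg of vitamin C: broccoli $0.0065, kale $0.0093, strawberries $0.0105, sweet potato $0.0163.
With no serving limits, use only broccoli: 321 mg / 138 mg = 2.326 servings × $0.90 = $2.09.

$2.09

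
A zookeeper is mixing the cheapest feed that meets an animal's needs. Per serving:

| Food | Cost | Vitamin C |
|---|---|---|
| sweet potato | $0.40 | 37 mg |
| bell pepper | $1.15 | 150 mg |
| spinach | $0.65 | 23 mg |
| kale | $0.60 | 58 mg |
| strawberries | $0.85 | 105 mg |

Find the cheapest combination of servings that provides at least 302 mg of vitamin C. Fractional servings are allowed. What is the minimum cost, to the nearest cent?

$2.32

Cost per mg of vitamin C: bell pepper $0.0077, strawberries $0.0081, kale $0.0103, sweet potato $0.0108, spinach $0.0283.
With no serving limits, use only bell pepper: 302 mg / 150 mg = 2.013 servings × $1.15 = $2.32.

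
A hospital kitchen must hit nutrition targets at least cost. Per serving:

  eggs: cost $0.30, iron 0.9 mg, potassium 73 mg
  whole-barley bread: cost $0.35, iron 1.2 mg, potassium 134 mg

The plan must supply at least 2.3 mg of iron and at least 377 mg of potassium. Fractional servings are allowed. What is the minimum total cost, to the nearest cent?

The cheapest plan sits at a corner of the feasible region — with two constraints it uses at most two foods.
eggs only: max(2.3/0.9, 377/73) = 5.164 servings → $1.55.
whole-barley bread only: max(2.3/1.2, 377/134) = 2.813 servings → $0.98.
eggs + whole-barley bread with both targets exact would need a negative amount; discard.
Cheapest feasible corner: $0.98.

$0.98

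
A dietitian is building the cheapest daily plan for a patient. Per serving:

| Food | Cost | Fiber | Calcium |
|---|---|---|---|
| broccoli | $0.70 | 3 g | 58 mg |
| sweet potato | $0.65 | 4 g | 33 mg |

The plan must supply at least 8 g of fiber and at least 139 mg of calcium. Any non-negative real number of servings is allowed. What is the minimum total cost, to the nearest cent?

broccoli only: max(8/3, 139/58) = 2.667 servings → $1.87.
sweet potato only: max(8/4, 139/33) = 4.212 servings → $2.74.
broccoli + sweet potato with both tight: 2.195 servings and 0.3534 servings → $1.77.
Cheapest feasible corner: $1.77.

$1.77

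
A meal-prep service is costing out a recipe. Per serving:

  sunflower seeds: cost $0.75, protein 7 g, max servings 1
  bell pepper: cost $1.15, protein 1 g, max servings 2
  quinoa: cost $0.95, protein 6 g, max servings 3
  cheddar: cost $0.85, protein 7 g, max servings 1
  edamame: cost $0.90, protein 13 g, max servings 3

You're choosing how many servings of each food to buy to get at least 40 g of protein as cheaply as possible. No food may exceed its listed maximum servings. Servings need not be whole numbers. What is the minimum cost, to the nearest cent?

$2.81

Cost per g of protein: edamame $0.0692, sunflower seeds $0.1071, cheddar $0.1214, quinoa $0.1583, bell pepper $1.1500.
Take 3 servings of edamame: +39.0 g protein for $2.70 (total $2.70, still need 1.0 g).
Take 0.1429 servings of sunflower seeds: +1.0 g protein for $0.11 (total $2.81, still need 0.0 g).
Greedy by cheapest-per-g is optimal for a single linear constraint, so the minimum cost is $2.81.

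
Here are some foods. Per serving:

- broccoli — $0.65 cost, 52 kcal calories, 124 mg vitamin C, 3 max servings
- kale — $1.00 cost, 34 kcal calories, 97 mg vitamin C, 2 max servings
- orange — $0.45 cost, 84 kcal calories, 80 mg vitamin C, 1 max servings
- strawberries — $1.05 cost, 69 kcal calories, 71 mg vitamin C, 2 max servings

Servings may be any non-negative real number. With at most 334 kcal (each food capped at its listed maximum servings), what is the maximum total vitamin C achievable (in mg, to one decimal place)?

679.2 mg

Vitamin C per kcal: kale 2.853, broccoli 2.385, strawberries 1.029, orange 0.9524.
Take 2 servings of kale: uses 68 kcal, +194.0 mg vitamin C (running total 194.0 mg).
Take 3 servings of broccoli: uses 156 kcal, +372.0 mg vitamin C (running total 566.0 mg).
Take 1.594 servings of strawberries: uses 110 kcal, +113.2 mg vitamin C (running total 679.2 mg).
Greedy by best ratio exhausts the calories allowance optimally: 679.2 mg.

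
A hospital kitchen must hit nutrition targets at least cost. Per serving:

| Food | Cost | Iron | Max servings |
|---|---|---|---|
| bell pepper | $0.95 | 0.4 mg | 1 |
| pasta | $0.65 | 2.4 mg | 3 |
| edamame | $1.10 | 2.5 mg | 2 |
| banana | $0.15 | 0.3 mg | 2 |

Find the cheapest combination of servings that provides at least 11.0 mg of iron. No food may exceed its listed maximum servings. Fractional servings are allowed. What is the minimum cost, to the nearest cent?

$3.62

Cost per mg of iron: pasta $0.2708, edamame $0.4400, banana $0.5000, bell pepper $2.3750.
Take 3 servings of pasta: +7.2 mg iron for $1.95 (total $1.95, still need 3.8 mg).
Take 1.52 servings of edamame: +3.8 mg iron for $1.67 (total $3.62, still need 0.0 mg).
Filling from the cheapest source first is optimal under one linear minimum: $3.62.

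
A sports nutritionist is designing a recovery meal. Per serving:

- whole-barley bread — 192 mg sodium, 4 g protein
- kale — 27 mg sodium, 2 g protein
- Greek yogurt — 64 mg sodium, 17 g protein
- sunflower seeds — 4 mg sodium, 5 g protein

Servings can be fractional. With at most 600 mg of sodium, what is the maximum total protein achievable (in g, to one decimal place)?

Protein per mg sodium: sunflower seeds 1.25, Greek yogurt 0.2656, kale 0.07407, whole-barley bread 0.02083.
With no serving limits, spend the whole sodium allowance on sunflower seeds: 600 mg / 4 mg × 5 g = 750.0 g.

750.0 g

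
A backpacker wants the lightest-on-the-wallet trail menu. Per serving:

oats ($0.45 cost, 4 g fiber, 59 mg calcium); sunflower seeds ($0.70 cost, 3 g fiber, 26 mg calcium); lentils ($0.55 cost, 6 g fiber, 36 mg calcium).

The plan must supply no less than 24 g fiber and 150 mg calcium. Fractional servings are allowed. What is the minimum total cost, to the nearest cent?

$2.21

Two binding constraints pin down two serving amounts, so the optimal mix uses at most two foods. The candidates are each food alone (scaled to the tighter of fiber/calcium) and each pair with both constraints tight.
oats only: max(24/4, 150/59) = 6 servings → $2.70.
sunflower seeds only: max(24/3, 150/26) = 8 servings → $5.60.
lentils only: max(24/6, 150/36) = 4.167 servings → $2.29.
oats + sunflower seeds with both targets exact would need a negative amount; discard.
oats + lentils with both tight: 0.1714 servings and 3.886 servings → $2.21.
sunflower seeds + lentils with both tight: 0.75 servings and 3.625 servings → $2.52.
The minimum over all feasible corners is $2.21.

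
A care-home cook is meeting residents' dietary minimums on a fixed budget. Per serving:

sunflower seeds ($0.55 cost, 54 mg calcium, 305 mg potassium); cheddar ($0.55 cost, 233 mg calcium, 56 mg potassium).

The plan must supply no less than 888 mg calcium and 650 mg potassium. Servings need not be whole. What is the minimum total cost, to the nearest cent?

$2.73

Minimising a linear cost over {calcium ≥ 888, potassium ≥ 650, servings ≥ 0} — the optimum is at a vertex, using one or two foods.
sunflower seeds only: max(888/54, 650/305) = 16.44 servings → $9.04.
cheddar only: max(888/233, 650/56) = 11.61 servings → $6.38.
sunflower seeds + cheddar with both tight: 1.495 servings and 3.465 servings → $2.73.
Cheapest feasible corner: $2.73.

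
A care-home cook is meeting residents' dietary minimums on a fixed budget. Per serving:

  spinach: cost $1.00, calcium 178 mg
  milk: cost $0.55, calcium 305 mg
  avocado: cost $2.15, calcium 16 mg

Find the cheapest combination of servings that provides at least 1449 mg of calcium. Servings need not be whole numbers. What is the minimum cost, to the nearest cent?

$2.61

Cost per mg of calcium: milk $0.0018, spinach $0.0056, avocado $0.1344.
With no serving limits, use only milk: 1449 mg / 305 mg = 4.751 servings × $0.55 = $2.61.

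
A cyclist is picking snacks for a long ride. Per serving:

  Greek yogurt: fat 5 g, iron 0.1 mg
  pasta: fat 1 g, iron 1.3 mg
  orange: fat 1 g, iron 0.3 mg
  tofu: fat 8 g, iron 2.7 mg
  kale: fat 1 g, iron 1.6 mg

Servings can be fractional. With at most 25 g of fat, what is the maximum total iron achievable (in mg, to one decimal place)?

40.0 mg

Iron per g fat: kale 1.6, pasta 1.3, tofu 0.3375, orange 0.3, Greek yogurt 0.02.
With no serving limits, spend the whole fat allowance on kale: 25 g / 1 g × 1.6 mg = 40.0 mg.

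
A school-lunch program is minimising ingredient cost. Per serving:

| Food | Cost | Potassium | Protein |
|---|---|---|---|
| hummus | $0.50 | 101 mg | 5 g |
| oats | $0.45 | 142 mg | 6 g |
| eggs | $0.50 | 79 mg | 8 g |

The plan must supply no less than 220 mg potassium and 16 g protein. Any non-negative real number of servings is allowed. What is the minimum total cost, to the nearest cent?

$1.06

Compare the cost at each extreme point of the feasible region.
hummus only: max(220/101, 16/5) = 3.2 servings → $1.60.
oats only: max(220/142, 16/6) = 2.667 servings → $1.20.
eggs only: max(220/79, 16/8) = 2.785 servings → $1.39.
hummus + oats with both targets exact would need a negative amount; discard.
hummus + eggs with both tight: 1.201 servings and 1.249 servings → $1.23.
oats + eggs with both tight: 0.7492 servings and 1.438 servings → $1.06.
So the least-cost plan costs $1.06.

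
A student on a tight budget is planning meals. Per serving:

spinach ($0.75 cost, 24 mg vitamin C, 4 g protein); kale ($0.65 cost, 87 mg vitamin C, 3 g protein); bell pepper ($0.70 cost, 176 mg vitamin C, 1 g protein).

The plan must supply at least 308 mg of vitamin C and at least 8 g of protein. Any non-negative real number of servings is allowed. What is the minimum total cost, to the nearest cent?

$1.98

Minimising a linear cost over {vitamin C ≥ 308, protein ≥ 8, servings ≥ 0} — the optimum is at a vertex, using one or two foods.
spinach only: max(308/24, 8/4) = 12.83 servings → $9.62.
kale only: max(308/87, 8/3) = 3.54 servings → $2.30.
bell pepper only: max(308/176, 8/1) = 8 servings → $5.60.
spinach + kale with both targets exact would need a negative amount; discard.
spinach + bell pepper with both tight: 1.618 servings and 1.529 servings → $2.28.
kale + bell pepper with both tight: 2.494 servings and 0.517 servings → $1.98.
Cheapest feasible corner: $1.98.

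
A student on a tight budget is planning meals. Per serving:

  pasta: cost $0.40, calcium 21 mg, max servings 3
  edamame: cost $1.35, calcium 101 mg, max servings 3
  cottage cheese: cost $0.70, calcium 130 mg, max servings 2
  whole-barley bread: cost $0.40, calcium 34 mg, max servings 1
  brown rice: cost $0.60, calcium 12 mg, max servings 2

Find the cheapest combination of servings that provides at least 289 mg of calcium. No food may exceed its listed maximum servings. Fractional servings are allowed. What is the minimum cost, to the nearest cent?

Cost per mg of calcium: cottage cheese $0.0054, whole-barley bread $0.0118, edamame $0.0134, pasta $0.0190, brown rice $0.0500.
Take 2 servings of cottage cheese: +260.0 mg calcium for $1.40 (total $1.40, still need 29.0 mg).
Take 0.8529 servings of whole-barley bread: +29.0 mg calcium for $0.34 (total $1.74, still need 0.0 mg).
Greedy by cheapest-per-mg is optimal for a single linear constraint, so the minimum cost is $1.74.

$1.74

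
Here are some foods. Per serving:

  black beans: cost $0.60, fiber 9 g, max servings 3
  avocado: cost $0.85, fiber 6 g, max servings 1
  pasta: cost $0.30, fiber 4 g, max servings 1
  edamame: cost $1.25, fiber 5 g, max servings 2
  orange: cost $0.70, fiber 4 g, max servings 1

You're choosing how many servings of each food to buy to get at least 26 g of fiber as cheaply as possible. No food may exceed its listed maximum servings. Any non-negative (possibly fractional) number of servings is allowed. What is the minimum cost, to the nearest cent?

Cost per g of fiber: black beans $0.0667, pasta $0.0750, avocado $0.1417, orange $0.1750, edamame $0.2500.
Take 2.889 servings of black beans: +26.0 g fiber for $1.73 (total $1.73, still need 0.0 g).
Greedy by cheapest-per-g is optimal for a single linear constraint, so the minimum cost is $1.73.

$1.73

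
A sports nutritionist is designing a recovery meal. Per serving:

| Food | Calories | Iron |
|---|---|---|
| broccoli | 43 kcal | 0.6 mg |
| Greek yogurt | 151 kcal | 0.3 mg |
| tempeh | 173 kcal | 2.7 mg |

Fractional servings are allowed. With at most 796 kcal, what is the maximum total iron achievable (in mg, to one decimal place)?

Iron per kcal: tempeh 0.01561, broccoli 0.01395, Greek yogurt 0.001987.
With no serving limits, spend the whole calories allowance on tempeh: 796 kcal / 173 kcal × 2.7 mg = 12.4 mg.

12.4 mg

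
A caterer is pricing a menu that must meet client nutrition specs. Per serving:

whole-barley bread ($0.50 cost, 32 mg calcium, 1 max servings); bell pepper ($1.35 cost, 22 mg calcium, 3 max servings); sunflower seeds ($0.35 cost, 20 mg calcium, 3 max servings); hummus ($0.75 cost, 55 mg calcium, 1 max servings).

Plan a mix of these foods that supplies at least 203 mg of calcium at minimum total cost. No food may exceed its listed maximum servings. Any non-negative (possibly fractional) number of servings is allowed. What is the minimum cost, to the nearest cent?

Cost per mg of calcium: hummus $0.0136, whole-barley bread $0.0156, sunflower seeds $0.0175, bell pepper $0.0614.
Take 1 serving of hummus: +55.0 mg calcium for $0.75 (total $0.75, still need 148.0 mg).
Take 1 serving of whole-barley bread: +32.0 mg calcium for $0.50 (total $1.25, still need 116.0 mg).
Take 3 servings of sunflower seeds: +60.0 mg calcium for $1.05 (total $2.30, still need 56.0 mg).
Take 2.545 servings of bell pepper: +56.0 mg calcium for $3.44 (total $5.74, still need 0.0 mg).
Greedy by cheapest-per-mg is optimal for a single linear constraint, so the minimum cost is $5.74.

$5.74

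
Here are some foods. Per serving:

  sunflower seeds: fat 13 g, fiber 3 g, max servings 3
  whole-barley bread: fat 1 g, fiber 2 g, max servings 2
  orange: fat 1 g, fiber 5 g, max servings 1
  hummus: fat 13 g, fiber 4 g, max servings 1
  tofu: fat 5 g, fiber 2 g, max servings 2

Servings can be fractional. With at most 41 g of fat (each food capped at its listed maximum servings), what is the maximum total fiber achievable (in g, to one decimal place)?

Fiber per g fat: orange 5, whole-barley bread 2, tofu 0.4, hummus 0.3077, sunflower seeds 0.2308.
Take 1 serving of orange: uses 1 g fat, +5.0 g fiber (running total 5.0 g).
Take 2 servings of whole-barley bread: uses 2 g fat, +4.0 g fiber (running total 9.0 g).
Take 2 servings of tofu: uses 10 g fat, +4.0 g fiber (running total 13.0 g).
Take 1 serving of hummus: uses 13 g fat, +4.0 g fiber (running total 17.0 g).
Take 1.154 servings of sunflower seeds: uses 15 g fat, +3.5 g fiber (running total 20.5 g).
Greedy by best ratio exhausts the fat allowance optimally: 20.5 g.

20.5 g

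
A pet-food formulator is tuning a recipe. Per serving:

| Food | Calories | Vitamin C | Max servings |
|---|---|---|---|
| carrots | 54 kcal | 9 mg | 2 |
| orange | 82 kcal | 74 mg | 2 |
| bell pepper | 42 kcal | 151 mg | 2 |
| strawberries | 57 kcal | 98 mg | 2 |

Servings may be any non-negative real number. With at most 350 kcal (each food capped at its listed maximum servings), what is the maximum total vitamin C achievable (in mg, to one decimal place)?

Vitamin C per kcal: bell pepper 3.595, strawberries 1.719, orange 0.9024, carrots 0.1667.
Take 2 servings of bell pepper: uses 84 kcal, +302.0 mg vitamin C (running total 302.0 mg).
Take 2 servings of strawberries: uses 114 kcal, +196.0 mg vitamin C (running total 498.0 mg).
Take 1.854 servings of orange: uses 152 kcal, +137.2 mg vitamin C (running total 635.2 mg).
Filling greedily by vitamin C-per-kcal is optimal for one linear limit, giving 635.2 mg.

635.2 mg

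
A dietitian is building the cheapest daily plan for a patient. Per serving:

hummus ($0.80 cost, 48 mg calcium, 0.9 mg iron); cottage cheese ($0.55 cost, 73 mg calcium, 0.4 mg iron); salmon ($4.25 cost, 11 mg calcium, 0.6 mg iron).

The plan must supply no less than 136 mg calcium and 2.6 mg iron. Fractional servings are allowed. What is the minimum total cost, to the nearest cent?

$2.31

For a min-cost LP with two ≥-constraints, a basic feasible solution has at most two positive variables.
hummus only: max(136/48, 2.6/0.9) = 2.889 servings → $2.31.
cottage cheese only: max(136/73, 2.6/0.4) = 6.5 servings → $3.58.
salmon only: max(136/11, 2.6/0.6) = 12.36 servings → $52.55.
hummus + cottage cheese with both targets exact would need a negative amount; discard.
hummus + salmon with both tight: 2.804 servings and 0.127 servings → $2.78.
cottage cheese + salmon with both tight: 1.345 servings and 3.437 servings → $15.35.
So the least-cost plan costs $2.31.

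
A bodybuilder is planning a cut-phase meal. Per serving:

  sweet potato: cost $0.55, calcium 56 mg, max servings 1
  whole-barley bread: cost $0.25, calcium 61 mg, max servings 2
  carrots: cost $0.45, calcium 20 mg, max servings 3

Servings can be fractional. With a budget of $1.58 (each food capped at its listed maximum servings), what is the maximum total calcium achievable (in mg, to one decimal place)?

Calcium per dollar: whole-barley bread 244, sweet potato 101.8, carrots 44.44.
Take 2 servings of whole-barley bread: spends $0.50, +122.0 mg calcium (running total 122.0 mg).
Take 1 serving of sweet potato: spends $0.55, +56.0 mg calcium (running total 178.0 mg).
Take 1.178 servings of carrots: spends $0.53, +23.6 mg calcium (running total 201.6 mg).
Filling greedily by calcium-per-dollar is optimal for one linear limit, giving 201.6 mg.

201.6 mg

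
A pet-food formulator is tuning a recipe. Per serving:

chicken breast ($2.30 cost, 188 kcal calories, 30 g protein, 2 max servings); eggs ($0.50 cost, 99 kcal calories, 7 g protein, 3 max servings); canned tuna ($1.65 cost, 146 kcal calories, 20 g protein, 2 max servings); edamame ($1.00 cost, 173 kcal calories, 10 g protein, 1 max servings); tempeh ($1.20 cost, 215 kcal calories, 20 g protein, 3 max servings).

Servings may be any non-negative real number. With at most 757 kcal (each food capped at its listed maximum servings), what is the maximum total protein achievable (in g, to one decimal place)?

Protein per kcal: chicken breast 0.1596, canned tuna 0.137, tempeh 0.09302, eggs 0.07071, edamame 0.0578.
Take 2 servings of chicken breast: uses 376 kcal, +60.0 g protein (running total 60.0 g).
Take 2 servings of canned tuna: uses 292 kcal, +40.0 g protein (running total 100.0 g).
Take 0.414 servings of tempeh: uses 89 kcal, +8.3 g protein (running total 108.3 g).
Greedy by best ratio exhausts the calories allowance optimally: 108.3 g.

108.3 g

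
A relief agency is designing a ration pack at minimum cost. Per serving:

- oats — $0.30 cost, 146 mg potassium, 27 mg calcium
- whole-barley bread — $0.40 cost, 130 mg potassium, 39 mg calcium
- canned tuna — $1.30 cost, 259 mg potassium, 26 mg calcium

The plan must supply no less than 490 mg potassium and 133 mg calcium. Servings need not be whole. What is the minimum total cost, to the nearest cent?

oats only: max(490/146, 133/27) = 4.926 servings → $1.48.
whole-barley bread only: max(490/130, 133/39) = 3.769 servings → $1.51.
canned tuna only: max(490/259, 133/26) = 5.115 servings → $6.65.
oats + whole-barley bread with both tight: 0.8333 servings and 2.833 servings → $1.38.
oats + canned tuna: intersection lies outside the first quadrant.
whole-barley bread + canned tuna with both tight: 3.23 servings and 0.2708 servings → $1.64.
So the least-cost plan costs $1.38.

$1.38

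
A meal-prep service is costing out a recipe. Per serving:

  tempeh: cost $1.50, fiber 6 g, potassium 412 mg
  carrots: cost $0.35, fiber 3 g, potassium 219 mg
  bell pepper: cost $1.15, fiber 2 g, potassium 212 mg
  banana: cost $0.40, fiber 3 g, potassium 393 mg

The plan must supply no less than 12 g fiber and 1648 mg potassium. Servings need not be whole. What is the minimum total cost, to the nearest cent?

An LP optimum is at a vertex; with two nutrient constraints at most two foods are used. Check each candidate.
tempeh only: max(12/6, 1648/412) = 4 servings → $6.00.
carrots only: max(12/3, 1648/219) = 7.525 servings → $2.63.
bell pepper only: max(12/2, 1648/212) = 7.774 servings → $8.94.
banana only: max(12/3, 1648/393) = 4.193 servings → $1.68.
tempeh + carrots with both targets exact would need a negative amount; discard.
tempeh + bell pepper: the both-tight solution has a negative serving — not a feasible corner.
tempeh + banana: the both-tight solution has a negative serving — not a feasible corner.
carrots + bell pepper: the both-tight solution has a negative serving — not a feasible corner.
carrots + banana: the both-tight solution has a negative serving — not a feasible corner.
bell pepper + banana: intersection lies outside the first quadrant.
The minimum over all feasible corners is $1.68.

$1.68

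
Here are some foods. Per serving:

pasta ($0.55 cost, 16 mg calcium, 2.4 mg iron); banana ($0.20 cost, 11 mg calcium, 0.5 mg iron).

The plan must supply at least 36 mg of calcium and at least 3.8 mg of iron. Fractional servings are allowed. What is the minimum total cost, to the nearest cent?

At the optimum either one food covers both requirements or two foods hit both targets exactly; no other combination can be cheaper.
pasta only: max(36/16, 3.8/2.4) = 2.25 servings → $1.24.
banana only: max(36/11, 3.8/0.5) = 7.6 servings → $1.52.
pasta + banana with both tight: 1.293 servings and 1.391 servings → $0.99.
Cheapest feasible corner: $0.99.

$0.99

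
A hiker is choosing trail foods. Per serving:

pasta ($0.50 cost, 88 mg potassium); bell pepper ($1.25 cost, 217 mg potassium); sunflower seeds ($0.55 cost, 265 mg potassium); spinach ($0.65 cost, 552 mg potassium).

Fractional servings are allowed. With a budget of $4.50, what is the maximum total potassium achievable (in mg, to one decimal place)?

Potassium per dollar: spinach 849.2, sunflower seeds 481.8, pasta 176, bell pepper 173.6.
With no serving limits, spend the whole cost allowance on spinach: $4.50 / $0.65 × 552 mg = 3821.5 mg.

3821.5 mg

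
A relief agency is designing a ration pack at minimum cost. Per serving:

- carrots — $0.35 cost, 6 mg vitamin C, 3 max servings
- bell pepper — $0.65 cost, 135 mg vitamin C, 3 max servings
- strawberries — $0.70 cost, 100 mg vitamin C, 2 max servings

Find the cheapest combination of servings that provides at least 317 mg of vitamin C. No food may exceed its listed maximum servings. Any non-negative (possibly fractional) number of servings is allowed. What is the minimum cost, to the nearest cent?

Cost per mg of vitamin C: bell pepper $0.0048, strawberries $0.0070, carrots $0.0583.
Take 2.348 servings of bell pepper: +317.0 mg vitamin C for $1.53 (total $1.53, still need 0.0 mg).
Greedy by cheapest-per-mg is optimal for a single linear constraint, so the minimum cost is $1.53.

$1.53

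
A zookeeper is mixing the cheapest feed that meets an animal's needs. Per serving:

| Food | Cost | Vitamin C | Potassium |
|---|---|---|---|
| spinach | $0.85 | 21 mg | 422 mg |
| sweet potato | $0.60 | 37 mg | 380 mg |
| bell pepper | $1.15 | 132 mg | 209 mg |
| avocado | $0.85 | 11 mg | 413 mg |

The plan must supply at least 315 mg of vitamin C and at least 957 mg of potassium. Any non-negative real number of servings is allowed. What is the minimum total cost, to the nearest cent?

$3.14

A basic optimal solution has at most two foods positive. Try each food alone and each pair with both targets met exactly.
spinach only: max(315/21, 957/422) = 15 servings → $12.75.
sweet potato only: max(315/37, 957/380) = 8.514 servings → $5.11.
bell pepper only: max(315/132, 957/209) = 4.579 servings → $5.27.
avocado only: max(315/11, 957/413) = 28.64 servings → $24.34.
spinach + sweet potato with both targets exact would need a negative amount; discard.
spinach + bell pepper with both tight: 1.179 servings and 2.199 servings → $3.53.
spinach + avocado with both targets exact would need a negative amount; discard.
sweet potato + bell pepper with both tight: 1.426 servings and 1.987 servings → $3.14.
sweet potato + avocado: intersection lies outside the first quadrant.
bell pepper + avocado with both tight: 2.29 servings and 1.158 servings → $3.62.
The minimum over all feasible corners is $3.14.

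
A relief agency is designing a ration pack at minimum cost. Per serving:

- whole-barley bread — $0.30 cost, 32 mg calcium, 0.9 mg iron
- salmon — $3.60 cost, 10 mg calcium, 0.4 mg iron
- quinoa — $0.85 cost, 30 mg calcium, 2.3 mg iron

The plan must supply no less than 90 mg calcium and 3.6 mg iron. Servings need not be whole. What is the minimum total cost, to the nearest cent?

For a min-cost LP with two ≥-constraints, a basic feasible solution has at most two positive variables.
whole-barley bread only: max(90/32, 3.6/0.9) = 4 servings → $1.20.
salmon only: max(90/10, 3.6/0.4) = 9 servings → $32.40.
quinoa only: max(90/30, 3.6/2.3) = 3 servings → $2.55.
whole-barley bread + salmon with both tight: 0 servings and 9 servings → $32.40.
whole-barley bread + quinoa with both tight: 2.124 servings and 0.7339 servings → $1.26.
salmon + quinoa with both tight: 9 servings and 0 servings → $32.40.
So the least-cost plan costs $1.20.

$1.20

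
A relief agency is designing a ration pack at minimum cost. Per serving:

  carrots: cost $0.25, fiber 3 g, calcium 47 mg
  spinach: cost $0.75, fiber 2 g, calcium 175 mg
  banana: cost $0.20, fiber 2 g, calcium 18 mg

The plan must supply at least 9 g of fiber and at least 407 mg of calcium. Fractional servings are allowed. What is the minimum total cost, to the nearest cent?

carrots only: max(9/3, 407/47) = 8.66 servings → $2.16.
spinach only: max(9/2, 407/175) = 4.5 servings → $3.38.
banana only: max(9/2, 407/18) = 22.61 servings → $4.52.
carrots + spinach with both tight: 1.766 servings and 1.852 servings → $1.83.
carrots + banana with both targets exact would need a negative amount; discard.
spinach + banana with both tight: 2.076 servings and 2.424 servings → $2.04.
Cheapest feasible corner: $1.83.

$1.83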